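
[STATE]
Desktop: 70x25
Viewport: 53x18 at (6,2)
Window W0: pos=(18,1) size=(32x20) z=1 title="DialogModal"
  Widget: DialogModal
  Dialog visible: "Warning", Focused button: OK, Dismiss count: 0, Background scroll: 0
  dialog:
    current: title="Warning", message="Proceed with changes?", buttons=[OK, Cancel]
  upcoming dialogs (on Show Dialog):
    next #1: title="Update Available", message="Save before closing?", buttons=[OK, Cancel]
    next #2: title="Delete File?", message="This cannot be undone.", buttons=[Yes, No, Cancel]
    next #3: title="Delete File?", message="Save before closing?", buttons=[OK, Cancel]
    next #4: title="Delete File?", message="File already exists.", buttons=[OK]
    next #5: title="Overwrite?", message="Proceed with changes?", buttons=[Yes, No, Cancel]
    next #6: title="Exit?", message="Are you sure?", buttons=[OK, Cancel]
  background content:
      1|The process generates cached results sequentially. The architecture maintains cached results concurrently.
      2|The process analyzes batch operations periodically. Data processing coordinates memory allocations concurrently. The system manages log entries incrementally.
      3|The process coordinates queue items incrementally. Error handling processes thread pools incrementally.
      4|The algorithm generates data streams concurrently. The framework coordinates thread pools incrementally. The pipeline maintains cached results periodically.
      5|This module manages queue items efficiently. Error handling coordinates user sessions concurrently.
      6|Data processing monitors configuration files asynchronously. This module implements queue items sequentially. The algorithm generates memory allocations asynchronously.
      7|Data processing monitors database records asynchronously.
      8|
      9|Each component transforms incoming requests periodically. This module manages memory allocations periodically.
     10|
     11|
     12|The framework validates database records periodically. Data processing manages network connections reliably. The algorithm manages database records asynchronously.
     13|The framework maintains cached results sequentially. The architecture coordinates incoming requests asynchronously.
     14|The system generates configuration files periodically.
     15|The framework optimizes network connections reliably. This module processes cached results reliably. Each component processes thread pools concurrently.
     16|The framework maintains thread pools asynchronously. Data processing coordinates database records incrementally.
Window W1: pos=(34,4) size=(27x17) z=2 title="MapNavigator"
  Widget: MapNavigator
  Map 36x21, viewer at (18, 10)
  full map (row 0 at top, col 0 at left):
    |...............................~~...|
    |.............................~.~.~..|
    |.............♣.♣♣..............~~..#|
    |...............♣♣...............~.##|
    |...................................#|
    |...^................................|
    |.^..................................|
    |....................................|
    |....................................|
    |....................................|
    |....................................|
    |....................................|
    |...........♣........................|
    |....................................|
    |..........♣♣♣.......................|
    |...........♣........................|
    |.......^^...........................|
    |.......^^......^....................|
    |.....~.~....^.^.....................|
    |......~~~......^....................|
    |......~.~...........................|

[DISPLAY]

            ┃ DialogModal                  ┃         
            ┠──────────────────────────────┨         
            ┃The process gen┏━━━━━━━━━━━━━━━━━━━━━━━━
            ┃The process ana┃ MapNavigator           
            ┃The process coo┠────────────────────────
            ┃The algorithm g┃........................
            ┃This module man┃........................
            ┃Da┌────────────┃........................
            ┃Da│        Warn┃........................
            ┃  │ Proceed wit┃........................
            ┃Ea│     [OK]  C┃........................
            ┃  └────────────┃............@...........
            ┃               ┃........................
            ┃The framework v┃.....♣..................
            ┃The framework m┃........................
            ┃The system gene┃....♣♣♣.................
            ┃The framework o┃.....♣..................
            ┃The framework m┃.^^.....................


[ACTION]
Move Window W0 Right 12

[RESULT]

                        ┃ DialogModal                
                        ┠────────────────────────────
                        ┃The┏━━━━━━━━━━━━━━━━━━━━━━━━
                        ┃The┃ MapNavigator           
                        ┃The┠────────────────────────
                        ┃The┃........................
                        ┃Thi┃........................
                        ┃Da┌┃........................
                        ┃Da│┃........................
                        ┃  │┃........................
                        ┃Ea│┃........................
                        ┃  └┃............@...........
                        ┃   ┃........................
                        ┃The┃.....♣..................
                        ┃The┃........................
                        ┃The┃....♣♣♣.................
                        ┃The┃.....♣..................
                        ┃The┃.^^.....................


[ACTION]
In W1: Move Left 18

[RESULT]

                        ┃ DialogModal                
                        ┠────────────────────────────
                        ┃The┏━━━━━━━━━━━━━━━━━━━━━━━━
                        ┃The┃ MapNavigator           
                        ┃The┠────────────────────────
                        ┃The┃            ............
                        ┃Thi┃            ...^........
                        ┃Da┌┃            .^..........
                        ┃Da│┃            ............
                        ┃  │┃            ............
                        ┃Ea│┃            ............
                        ┃  └┃            @...........
                        ┃   ┃            ............
                        ┃The┃            ...........♣
                        ┃The┃            ............
                        ┃The┃            ..........♣♣
                        ┃The┃            ...........♣
                        ┃The┃            .......^^...


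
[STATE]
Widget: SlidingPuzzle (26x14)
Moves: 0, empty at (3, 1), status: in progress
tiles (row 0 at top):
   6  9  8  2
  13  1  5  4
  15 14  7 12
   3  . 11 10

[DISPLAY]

┌────┬────┬────┬────┐     
│  6 │  9 │  8 │  2 │     
├────┼────┼────┼────┤     
│ 13 │  1 │  5 │  4 │     
├────┼────┼────┼────┤     
│ 15 │ 14 │  7 │ 12 │     
├────┼────┼────┼────┤     
│  3 │    │ 11 │ 10 │     
└────┴────┴────┴────┘     
Moves: 0                  
                          
                          
                          
                          


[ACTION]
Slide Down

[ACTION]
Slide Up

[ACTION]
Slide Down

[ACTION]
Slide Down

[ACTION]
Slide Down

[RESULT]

┌────┬────┬────┬────┐     
│  6 │    │  8 │  2 │     
├────┼────┼────┼────┤     
│ 13 │  9 │  5 │  4 │     
├────┼────┼────┼────┤     
│ 15 │  1 │  7 │ 12 │     
├────┼────┼────┼────┤     
│  3 │ 14 │ 11 │ 10 │     
└────┴────┴────┴────┘     
Moves: 5                  
                          
                          
                          
                          


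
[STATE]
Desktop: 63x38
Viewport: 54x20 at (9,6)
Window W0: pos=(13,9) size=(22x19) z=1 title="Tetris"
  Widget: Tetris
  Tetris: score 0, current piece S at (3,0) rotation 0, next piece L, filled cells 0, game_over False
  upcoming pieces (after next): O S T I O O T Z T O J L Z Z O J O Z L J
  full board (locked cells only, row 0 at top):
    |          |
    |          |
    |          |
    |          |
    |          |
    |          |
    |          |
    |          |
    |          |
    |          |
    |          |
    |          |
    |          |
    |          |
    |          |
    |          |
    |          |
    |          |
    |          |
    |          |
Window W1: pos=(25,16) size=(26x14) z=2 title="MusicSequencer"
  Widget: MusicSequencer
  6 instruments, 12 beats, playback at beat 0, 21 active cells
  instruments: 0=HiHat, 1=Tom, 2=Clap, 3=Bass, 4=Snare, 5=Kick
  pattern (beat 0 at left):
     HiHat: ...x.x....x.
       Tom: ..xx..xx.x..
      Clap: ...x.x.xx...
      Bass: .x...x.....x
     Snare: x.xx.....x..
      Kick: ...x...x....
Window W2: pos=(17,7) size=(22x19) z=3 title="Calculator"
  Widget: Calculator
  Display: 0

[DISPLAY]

                                                      
        ┏━━━━━━━━━━━━━━━━━━━━┓                        
        ┃ Calculator         ┃                        
    ┏━━━┠────────────────────┨                        
    ┃ Te┃                   0┃                        
    ┠───┃┌───┬───┬───┬───┐   ┃                        
    ┃   ┃│ 7 │ 8 │ 9 │ ÷ │   ┃                        
    ┃   ┃├───┼───┼───┼───┤   ┃                        
    ┃   ┃│ 4 │ 5 │ 6 │ × │   ┃                        
    ┃   ┃├───┼───┼───┼───┤   ┃                        
    ┃   ┃│ 1 │ 2 │ 3 │ - │   ┃━━━━━━━━━━━┓            
    ┃   ┃├───┼───┼───┼───┤   ┃er         ┃            
    ┃   ┃│ 0 │ . │ = │ + │   ┃───────────┨            
    ┃   ┃├───┼───┼───┼───┤   ┃78901      ┃            
    ┃   ┃│ C │ MC│ MR│ M+│   ┃···█·      ┃            
    ┃   ┃└───┴───┴───┴───┘   ┃█·█··      ┃            
    ┃   ┃                    ┃██···      ┃            
    ┃   ┃                    ┃····█      ┃            
    ┃   ┃                    ┃··█··      ┃            
    ┃   ┗━━━━━━━━━━━━━━━━━━━━┛█····      ┃            


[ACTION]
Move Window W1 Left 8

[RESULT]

                                                      
        ┏━━━━━━━━━━━━━━━━━━━━┓                        
        ┃ Calculator         ┃                        
    ┏━━━┠────────────────────┨                        
    ┃ Te┃                   0┃                        
    ┠───┃┌───┬───┬───┬───┐   ┃                        
    ┃   ┃│ 7 │ 8 │ 9 │ ÷ │   ┃                        
    ┃   ┃├───┼───┼───┼───┤   ┃                        
    ┃   ┃│ 4 │ 5 │ 6 │ × │   ┃                        
    ┃   ┃├───┼───┼───┼───┤   ┃                        
    ┃   ┃│ 1 │ 2 │ 3 │ - │   ┃━━━┓                    
    ┃   ┃├───┼───┼───┼───┤   ┃   ┃                    
    ┃   ┃│ 0 │ . │ = │ + │   ┃───┨                    
    ┃   ┃├───┼───┼───┼───┤   ┃   ┃                    
    ┃   ┃│ C │ MC│ MR│ M+│   ┃   ┃                    
    ┃   ┃└───┴───┴───┴───┘   ┃   ┃                    
    ┃   ┃                    ┃   ┃                    
    ┃   ┃                    ┃   ┃                    
    ┃   ┃                    ┃   ┃                    
    ┃   ┗━━━━━━━━━━━━━━━━━━━━┛   ┃                    


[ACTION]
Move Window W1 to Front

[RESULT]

                                                      
        ┏━━━━━━━━━━━━━━━━━━━━┓                        
        ┃ Calculator         ┃                        
    ┏━━━┠────────────────────┨                        
    ┃ Te┃                   0┃                        
    ┠───┃┌───┬───┬───┬───┐   ┃                        
    ┃   ┃│ 7 │ 8 │ 9 │ ÷ │   ┃                        
    ┃   ┃├───┼───┼───┼───┤   ┃                        
    ┃   ┃│ 4 │ 5 │ 6 │ × │   ┃                        
    ┃   ┃├───┼───┼───┼───┤   ┃                        
    ┃   ┏━━━━━━━━━━━━━━━━━━━━━━━━┓                    
    ┃   ┃ MusicSequencer         ┃                    
    ┃   ┠────────────────────────┨                    
    ┃   ┃      ▼12345678901      ┃                    
    ┃   ┃ HiHat···█·█····█·      ┃                    
    ┃   ┃   Tom··██··██·█··      ┃                    
    ┃   ┃  Clap···█·█·██···      ┃                    
    ┃   ┃  Bass·█···█·····█      ┃                    
    ┃   ┃ Snare█·██·····█··      ┃                    
    ┃   ┃  Kick···█···█····      ┃                    


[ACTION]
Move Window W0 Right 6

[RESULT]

                                                      
        ┏━━━━━━━━━━━━━━━━━━━━┓                        
        ┃ Calculator         ┃                        
        ┠────────────────────┨━┓                      
        ┃                   0┃ ┃                      
        ┃┌───┬───┬───┬───┐   ┃─┨                      
        ┃│ 7 │ 8 │ 9 │ ÷ │   ┃ ┃                      
        ┃├───┼───┼───┼───┤   ┃ ┃                      
        ┃│ 4 │ 5 │ 6 │ × │   ┃ ┃                      
        ┃├───┼───┼───┼───┤   ┃ ┃                      
        ┏━━━━━━━━━━━━━━━━━━━━━━━━┓                    
        ┃ MusicSequencer         ┃                    
        ┠────────────────────────┨                    
        ┃      ▼12345678901      ┃                    
        ┃ HiHat···█·█····█·      ┃                    
        ┃   Tom··██··██·█··      ┃                    
        ┃  Clap···█·█·██···      ┃                    
        ┃  Bass·█···█·····█      ┃                    
        ┃ Snare█·██·····█··      ┃                    
        ┃  Kick···█···█····      ┃                    


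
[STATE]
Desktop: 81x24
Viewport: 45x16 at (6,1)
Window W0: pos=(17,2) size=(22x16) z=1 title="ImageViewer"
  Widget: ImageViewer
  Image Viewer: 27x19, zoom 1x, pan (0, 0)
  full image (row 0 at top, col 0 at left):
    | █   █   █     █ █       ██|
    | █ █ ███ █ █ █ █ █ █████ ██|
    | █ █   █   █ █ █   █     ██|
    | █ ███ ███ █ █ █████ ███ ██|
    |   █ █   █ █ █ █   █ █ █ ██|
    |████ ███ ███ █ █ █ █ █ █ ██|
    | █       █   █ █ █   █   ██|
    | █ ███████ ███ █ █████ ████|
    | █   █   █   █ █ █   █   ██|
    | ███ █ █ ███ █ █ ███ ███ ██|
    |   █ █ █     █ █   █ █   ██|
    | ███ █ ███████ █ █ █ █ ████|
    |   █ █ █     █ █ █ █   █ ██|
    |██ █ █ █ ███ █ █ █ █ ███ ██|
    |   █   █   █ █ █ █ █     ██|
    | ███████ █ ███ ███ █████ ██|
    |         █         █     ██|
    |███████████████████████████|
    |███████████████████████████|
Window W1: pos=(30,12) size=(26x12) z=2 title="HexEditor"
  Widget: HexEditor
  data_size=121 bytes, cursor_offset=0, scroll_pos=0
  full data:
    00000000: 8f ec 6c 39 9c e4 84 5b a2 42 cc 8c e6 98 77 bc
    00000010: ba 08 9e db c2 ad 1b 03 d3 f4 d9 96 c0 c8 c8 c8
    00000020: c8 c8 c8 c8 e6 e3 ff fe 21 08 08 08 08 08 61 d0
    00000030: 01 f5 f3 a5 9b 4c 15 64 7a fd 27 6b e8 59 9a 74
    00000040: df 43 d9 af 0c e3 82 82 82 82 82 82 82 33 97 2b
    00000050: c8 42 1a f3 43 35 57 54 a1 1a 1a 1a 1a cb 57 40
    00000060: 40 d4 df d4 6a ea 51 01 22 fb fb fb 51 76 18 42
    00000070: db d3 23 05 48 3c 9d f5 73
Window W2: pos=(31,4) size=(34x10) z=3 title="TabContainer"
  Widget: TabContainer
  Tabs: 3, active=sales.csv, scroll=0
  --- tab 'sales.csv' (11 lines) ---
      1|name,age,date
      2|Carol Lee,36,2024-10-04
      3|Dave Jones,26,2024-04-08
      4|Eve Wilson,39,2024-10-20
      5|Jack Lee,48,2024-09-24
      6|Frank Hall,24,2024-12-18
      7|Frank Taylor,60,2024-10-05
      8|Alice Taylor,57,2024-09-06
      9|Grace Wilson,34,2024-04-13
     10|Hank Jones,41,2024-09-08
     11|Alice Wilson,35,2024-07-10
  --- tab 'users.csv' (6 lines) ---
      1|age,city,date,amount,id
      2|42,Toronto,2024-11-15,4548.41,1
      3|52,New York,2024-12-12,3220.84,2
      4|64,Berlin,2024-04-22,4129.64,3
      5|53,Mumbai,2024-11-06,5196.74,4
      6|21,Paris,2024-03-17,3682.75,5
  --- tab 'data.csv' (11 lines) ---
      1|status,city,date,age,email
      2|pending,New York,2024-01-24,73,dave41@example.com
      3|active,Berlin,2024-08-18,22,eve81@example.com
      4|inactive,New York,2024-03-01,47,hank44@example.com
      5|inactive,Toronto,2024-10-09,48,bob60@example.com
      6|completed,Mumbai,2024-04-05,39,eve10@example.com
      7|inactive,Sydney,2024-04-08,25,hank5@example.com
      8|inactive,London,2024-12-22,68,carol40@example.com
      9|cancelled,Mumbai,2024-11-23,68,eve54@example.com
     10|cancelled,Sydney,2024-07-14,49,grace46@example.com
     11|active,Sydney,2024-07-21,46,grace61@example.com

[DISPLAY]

                                             
           ┏━━━━━━━━━━━━━━━━━━━━┓            
           ┃ ImageViewer        ┃            
           ┠─────────────┏━━━━━━━━━━━━━━━━━━━
           ┃ █   █   █   ┃ TabContainer      
           ┃ █ █ ███ █ █ ┠───────────────────
           ┃ █ █   █   █ ┃[sales.csv]│ users.
           ┃ █ ███ ███ █ ┃───────────────────
           ┃   █ █   █ █ ┃name,age,date      
           ┃████ ███ ███ ┃Carol Lee,36,2024-1
           ┃ █       █   ┃Dave Jones,26,2024-
           ┃ █ ███████ █┏┃Eve Wilson,39,2024-
           ┃ █   █   █  ┃┗━━━━━━━━━━━━━━━━━━━
           ┃ ███ █ █ ███┠────────────────────
           ┃   █ █ █    ┃00000000  8F ec 6c 3
           ┃ ███ █ █████┃00000010  ba 08 9e d


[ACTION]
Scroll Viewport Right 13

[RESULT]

                                             
━━━━━━━━━━━━━━━━━━━┓                         
ImageViewer        ┃                         
────────────┏━━━━━━━━━━━━━━━━━━━━━━━━━━━━━━━━
█   █   █   ┃ TabContainer                   
█ █ ███ █ █ ┠────────────────────────────────
█ █   █   █ ┃[sales.csv]│ users.csv │ data.cs
█ ███ ███ █ ┃────────────────────────────────
  █ █   █ █ ┃name,age,date                   
███ ███ ███ ┃Carol Lee,36,2024-10-04         
█       █   ┃Dave Jones,26,2024-04-08        
█ ███████ █┏┃Eve Wilson,39,2024-10-20        
█   █   █  ┃┗━━━━━━━━━━━━━━━━━━━━━━━━━━━━━━━━
███ █ █ ███┠────────────────────────┨        
  █ █ █    ┃00000000  8F ec 6c 39 9c┃        
███ █ █████┃00000010  ba 08 9e db c2┃        


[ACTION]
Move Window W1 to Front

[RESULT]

                                             
━━━━━━━━━━━━━━━━━━━┓                         
ImageViewer        ┃                         
────────────┏━━━━━━━━━━━━━━━━━━━━━━━━━━━━━━━━
█   █   █   ┃ TabContainer                   
█ █ ███ █ █ ┠────────────────────────────────
█ █   █   █ ┃[sales.csv]│ users.csv │ data.cs
█ ███ ███ █ ┃────────────────────────────────
  █ █   █ █ ┃name,age,date                   
███ ███ ███ ┃Carol Lee,36,2024-10-04         
█       █   ┃Dave Jones,26,2024-04-08        
█ ███████ █┏━━━━━━━━━━━━━━━━━━━━━━━━┓        
█   █   █  ┃ HexEditor              ┃━━━━━━━━
███ █ █ ███┠────────────────────────┨        
  █ █ █    ┃00000000  8F ec 6c 39 9c┃        
███ █ █████┃00000010  ba 08 9e db c2┃        


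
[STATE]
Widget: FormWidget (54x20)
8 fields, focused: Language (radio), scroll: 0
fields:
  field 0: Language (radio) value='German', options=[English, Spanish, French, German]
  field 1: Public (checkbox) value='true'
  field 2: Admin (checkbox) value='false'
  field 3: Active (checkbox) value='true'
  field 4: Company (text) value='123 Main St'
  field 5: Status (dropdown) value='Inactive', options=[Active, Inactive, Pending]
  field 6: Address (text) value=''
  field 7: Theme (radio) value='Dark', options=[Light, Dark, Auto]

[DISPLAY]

> Language:   ( ) English  ( ) Spanish  ( ) French  (●
  Public:     [x]                                     
  Admin:      [ ]                                     
  Active:     [x]                                     
  Company:    [123 Main St                           ]
  Status:     [Inactive                             ▼]
  Address:    [                                      ]
  Theme:      ( ) Light  (●) Dark  ( ) Auto           
                                                      
                                                      
                                                      
                                                      
                                                      
                                                      
                                                      
                                                      
                                                      
                                                      
                                                      
                                                      


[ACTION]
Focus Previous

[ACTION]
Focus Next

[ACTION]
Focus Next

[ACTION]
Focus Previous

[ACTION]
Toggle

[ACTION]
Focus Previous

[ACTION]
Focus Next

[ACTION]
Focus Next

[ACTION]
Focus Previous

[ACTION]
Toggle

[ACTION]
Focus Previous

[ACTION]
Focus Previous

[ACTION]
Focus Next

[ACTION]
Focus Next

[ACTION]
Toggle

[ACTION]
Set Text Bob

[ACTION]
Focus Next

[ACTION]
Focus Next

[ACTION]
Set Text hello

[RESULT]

  Language:   ( ) English  ( ) Spanish  ( ) French  (●
  Public:     [x]                                     
> Admin:      [ ]                                     
  Active:     [x]                                     
  Company:    [123 Main St                           ]
  Status:     [Inactive                             ▼]
  Address:    [                                      ]
  Theme:      ( ) Light  (●) Dark  ( ) Auto           
                                                      
                                                      
                                                      
                                                      
                                                      
                                                      
                                                      
                                                      
                                                      
                                                      
                                                      
                                                      


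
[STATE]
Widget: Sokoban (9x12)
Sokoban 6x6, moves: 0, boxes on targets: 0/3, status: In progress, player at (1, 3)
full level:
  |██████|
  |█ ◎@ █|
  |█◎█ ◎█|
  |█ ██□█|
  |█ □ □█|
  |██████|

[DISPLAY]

██████   
█ ◎@ █   
█◎█ ◎█   
█ ██□█   
█ □ □█   
██████   
Moves: 0 
         
         
         
         
         


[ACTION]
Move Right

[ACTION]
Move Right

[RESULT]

██████   
█ ◎ @█   
█◎█ ◎█   
█ ██□█   
█ □ □█   
██████   
Moves: 1 
         
         
         
         
         


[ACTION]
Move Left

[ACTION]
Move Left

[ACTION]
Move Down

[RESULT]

██████   
█ +  █   
█◎█ ◎█   
█ ██□█   
█ □ □█   
██████   
Moves: 3 
         
         
         
         
         


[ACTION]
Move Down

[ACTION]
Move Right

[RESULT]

██████   
█ ◎@ █   
█◎█ ◎█   
█ ██□█   
█ □ □█   
██████   
Moves: 4 
         
         
         
         
         


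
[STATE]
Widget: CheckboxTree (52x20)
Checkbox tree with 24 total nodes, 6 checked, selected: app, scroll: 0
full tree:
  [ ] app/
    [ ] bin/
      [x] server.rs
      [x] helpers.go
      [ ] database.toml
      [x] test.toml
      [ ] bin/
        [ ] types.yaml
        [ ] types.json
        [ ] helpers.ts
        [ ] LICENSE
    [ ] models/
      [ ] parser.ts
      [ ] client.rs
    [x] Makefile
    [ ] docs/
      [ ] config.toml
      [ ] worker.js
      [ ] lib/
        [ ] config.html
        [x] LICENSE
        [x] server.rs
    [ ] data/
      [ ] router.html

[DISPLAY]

>[-] app/                                           
   [-] bin/                                         
     [x] server.rs                                  
     [x] helpers.go                                 
     [ ] database.toml                              
     [x] test.toml                                  
     [ ] bin/                                       
       [ ] types.yaml                               
       [ ] types.json                               
       [ ] helpers.ts                               
       [ ] LICENSE                                  
   [ ] models/                                      
     [ ] parser.ts                                  
     [ ] client.rs                                  
   [x] Makefile                                     
   [-] docs/                                        
     [ ] config.toml                                
     [ ] worker.js                                  
     [-] lib/                                       
       [ ] config.html                              


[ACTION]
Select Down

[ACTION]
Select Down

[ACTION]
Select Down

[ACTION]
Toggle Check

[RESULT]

 [-] app/                                           
   [-] bin/                                         
     [x] server.rs                                  
>    [ ] helpers.go                                 
     [ ] database.toml                              
     [x] test.toml                                  
     [ ] bin/                                       
       [ ] types.yaml                               
       [ ] types.json                               
       [ ] helpers.ts                               
       [ ] LICENSE                                  
   [ ] models/                                      
     [ ] parser.ts                                  
     [ ] client.rs                                  
   [x] Makefile                                     
   [-] docs/                                        
     [ ] config.toml                                
     [ ] worker.js                                  
     [-] lib/                                       
       [ ] config.html                              


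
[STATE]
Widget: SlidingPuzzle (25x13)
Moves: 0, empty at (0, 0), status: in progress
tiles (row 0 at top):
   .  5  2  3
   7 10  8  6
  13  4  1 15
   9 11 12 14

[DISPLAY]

┌────┬────┬────┬────┐    
│    │  5 │  2 │  3 │    
├────┼────┼────┼────┤    
│  7 │ 10 │  8 │  6 │    
├────┼────┼────┼────┤    
│ 13 │  4 │  1 │ 15 │    
├────┼────┼────┼────┤    
│  9 │ 11 │ 12 │ 14 │    
└────┴────┴────┴────┘    
Moves: 0                 
                         
                         
                         


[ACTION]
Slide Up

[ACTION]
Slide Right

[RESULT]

┌────┬────┬────┬────┐    
│  7 │  5 │  2 │  3 │    
├────┼────┼────┼────┤    
│    │ 10 │  8 │  6 │    
├────┼────┼────┼────┤    
│ 13 │  4 │  1 │ 15 │    
├────┼────┼────┼────┤    
│  9 │ 11 │ 12 │ 14 │    
└────┴────┴────┴────┘    
Moves: 1                 
                         
                         
                         


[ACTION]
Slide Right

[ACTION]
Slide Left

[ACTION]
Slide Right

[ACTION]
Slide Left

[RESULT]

┌────┬────┬────┬────┐    
│  7 │  5 │  2 │  3 │    
├────┼────┼────┼────┤    
│ 10 │    │  8 │  6 │    
├────┼────┼────┼────┤    
│ 13 │  4 │  1 │ 15 │    
├────┼────┼────┼────┤    
│  9 │ 11 │ 12 │ 14 │    
└────┴────┴────┴────┘    
Moves: 4                 
                         
                         
                         


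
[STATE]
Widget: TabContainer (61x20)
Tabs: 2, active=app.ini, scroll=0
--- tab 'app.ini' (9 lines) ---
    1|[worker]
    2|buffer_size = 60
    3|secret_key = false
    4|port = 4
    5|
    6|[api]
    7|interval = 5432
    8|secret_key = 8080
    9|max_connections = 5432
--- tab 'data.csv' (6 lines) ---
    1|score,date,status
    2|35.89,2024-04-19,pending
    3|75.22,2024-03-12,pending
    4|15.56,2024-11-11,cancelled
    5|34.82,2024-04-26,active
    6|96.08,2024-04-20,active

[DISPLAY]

[app.ini]│ data.csv                                          
─────────────────────────────────────────────────────────────
[worker]                                                     
buffer_size = 60                                             
secret_key = false                                           
port = 4                                                     
                                                             
[api]                                                        
interval = 5432                                              
secret_key = 8080                                            
max_connections = 5432                                       
                                                             
                                                             
                                                             
                                                             
                                                             
                                                             
                                                             
                                                             
                                                             


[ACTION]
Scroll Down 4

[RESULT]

[app.ini]│ data.csv                                          
─────────────────────────────────────────────────────────────
                                                             
[api]                                                        
interval = 5432                                              
secret_key = 8080                                            
max_connections = 5432                                       
                                                             
                                                             
                                                             
                                                             
                                                             
                                                             
                                                             
                                                             
                                                             
                                                             
                                                             
                                                             
                                                             


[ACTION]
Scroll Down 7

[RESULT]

[app.ini]│ data.csv                                          
─────────────────────────────────────────────────────────────
max_connections = 5432                                       
                                                             
                                                             
                                                             
                                                             
                                                             
                                                             
                                                             
                                                             
                                                             
                                                             
                                                             
                                                             
                                                             
                                                             
                                                             
                                                             
                                                             


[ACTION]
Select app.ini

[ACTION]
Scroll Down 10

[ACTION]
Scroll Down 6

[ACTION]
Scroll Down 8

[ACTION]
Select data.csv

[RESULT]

 app.ini │[data.csv]                                         
─────────────────────────────────────────────────────────────
score,date,status                                            
35.89,2024-04-19,pending                                     
75.22,2024-03-12,pending                                     
15.56,2024-11-11,cancelled                                   
34.82,2024-04-26,active                                      
96.08,2024-04-20,active                                      
                                                             
                                                             
                                                             
                                                             
                                                             
                                                             
                                                             
                                                             
                                                             
                                                             
                                                             
                                                             


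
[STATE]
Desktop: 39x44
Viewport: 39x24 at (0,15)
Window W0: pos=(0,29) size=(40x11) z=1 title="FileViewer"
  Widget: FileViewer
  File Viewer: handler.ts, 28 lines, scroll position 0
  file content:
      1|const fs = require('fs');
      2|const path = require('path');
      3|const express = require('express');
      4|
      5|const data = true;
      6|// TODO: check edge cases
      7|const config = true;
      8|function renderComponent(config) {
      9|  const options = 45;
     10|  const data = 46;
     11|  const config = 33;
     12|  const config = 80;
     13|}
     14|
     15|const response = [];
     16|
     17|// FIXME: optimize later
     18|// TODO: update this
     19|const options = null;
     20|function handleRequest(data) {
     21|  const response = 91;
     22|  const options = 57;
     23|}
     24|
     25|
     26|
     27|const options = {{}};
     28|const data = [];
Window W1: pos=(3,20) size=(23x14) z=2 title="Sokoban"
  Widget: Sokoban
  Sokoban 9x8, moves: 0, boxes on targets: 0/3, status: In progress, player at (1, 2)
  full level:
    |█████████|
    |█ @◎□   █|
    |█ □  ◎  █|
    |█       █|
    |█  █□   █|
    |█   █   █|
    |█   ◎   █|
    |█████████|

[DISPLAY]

                                       
                                       
                                       
                                       
                                       
   ┏━━━━━━━━━━━━━━━━━━━━━┓             
   ┃ Sokoban             ┃             
   ┠─────────────────────┨             
   ┃█████████            ┃             
   ┃█ @◎□   █            ┃             
   ┃█ □  ◎  █            ┃             
   ┃█       █            ┃             
   ┃█  █□   █            ┃             
   ┃█   █   █            ┃             
┏━━┃█   ◎   █            ┃━━━━━━━━━━━━━
┃ F┃█████████            ┃             
┠──┃Moves: 0  0/3        ┃─────────────
┃co┃                     ┃            ▲
┃co┗━━━━━━━━━━━━━━━━━━━━━┛h');        █
┃const express = require('express');  ░
┃                                     ░
┃const data = true;                   ░
┃// TODO: check edge cases            ░
┃const config = true;                 ▼


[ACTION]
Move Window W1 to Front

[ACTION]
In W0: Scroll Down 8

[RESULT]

                                       
                                       
                                       
                                       
                                       
   ┏━━━━━━━━━━━━━━━━━━━━━┓             
   ┃ Sokoban             ┃             
   ┠─────────────────────┨             
   ┃█████████            ┃             
   ┃█ @◎□   █            ┃             
   ┃█ □  ◎  █            ┃             
   ┃█       █            ┃             
   ┃█  █□   █            ┃             
   ┃█   █   █            ┃             
┏━━┃█   ◎   █            ┃━━━━━━━━━━━━━
┃ F┃█████████            ┃             
┠──┃Moves: 0  0/3        ┃─────────────
┃  ┃                     ┃            ▲
┃  ┗━━━━━━━━━━━━━━━━━━━━━┛            ░
┃  const config = 33;                 █
┃  const config = 80;                 ░
┃}                                    ░
┃                                     ░
┃const response = [];                 ▼


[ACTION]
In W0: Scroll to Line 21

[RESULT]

                                       
                                       
                                       
                                       
                                       
   ┏━━━━━━━━━━━━━━━━━━━━━┓             
   ┃ Sokoban             ┃             
   ┠─────────────────────┨             
   ┃█████████            ┃             
   ┃█ @◎□   █            ┃             
   ┃█ □  ◎  █            ┃             
   ┃█       █            ┃             
   ┃█  █□   █            ┃             
   ┃█   █   █            ┃             
┏━━┃█   ◎   █            ┃━━━━━━━━━━━━━
┃ F┃█████████            ┃             
┠──┃Moves: 0  0/3        ┃─────────────
┃  ┃                     ┃            ▲
┃  ┗━━━━━━━━━━━━━━━━━━━━━┛            ░
┃}                                    ░
┃                                     ░
┃                                     ░
┃                                     █
┃const options = {{}};                ▼


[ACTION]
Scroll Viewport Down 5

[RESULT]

   ┏━━━━━━━━━━━━━━━━━━━━━┓             
   ┃ Sokoban             ┃             
   ┠─────────────────────┨             
   ┃█████████            ┃             
   ┃█ @◎□   █            ┃             
   ┃█ □  ◎  █            ┃             
   ┃█       █            ┃             
   ┃█  █□   █            ┃             
   ┃█   █   █            ┃             
┏━━┃█   ◎   █            ┃━━━━━━━━━━━━━
┃ F┃█████████            ┃             
┠──┃Moves: 0  0/3        ┃─────────────
┃  ┃                     ┃            ▲
┃  ┗━━━━━━━━━━━━━━━━━━━━━┛            ░
┃}                                    ░
┃                                     ░
┃                                     ░
┃                                     █
┃const options = {{}};                ▼
┗━━━━━━━━━━━━━━━━━━━━━━━━━━━━━━━━━━━━━━
                                       
                                       
                                       
                                       


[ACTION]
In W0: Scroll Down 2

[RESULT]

   ┏━━━━━━━━━━━━━━━━━━━━━┓             
   ┃ Sokoban             ┃             
   ┠─────────────────────┨             
   ┃█████████            ┃             
   ┃█ @◎□   █            ┃             
   ┃█ □  ◎  █            ┃             
   ┃█       █            ┃             
   ┃█  █□   █            ┃             
   ┃█   █   █            ┃             
┏━━┃█   ◎   █            ┃━━━━━━━━━━━━━
┃ F┃█████████            ┃             
┠──┃Moves: 0  0/3        ┃─────────────
┃  ┃                     ┃            ▲
┃} ┗━━━━━━━━━━━━━━━━━━━━━┛            ░
┃                                     ░
┃                                     ░
┃                                     ░
┃const options = {{}};                █
┃const data = [];                     ▼
┗━━━━━━━━━━━━━━━━━━━━━━━━━━━━━━━━━━━━━━
                                       
                                       
                                       
                                       
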